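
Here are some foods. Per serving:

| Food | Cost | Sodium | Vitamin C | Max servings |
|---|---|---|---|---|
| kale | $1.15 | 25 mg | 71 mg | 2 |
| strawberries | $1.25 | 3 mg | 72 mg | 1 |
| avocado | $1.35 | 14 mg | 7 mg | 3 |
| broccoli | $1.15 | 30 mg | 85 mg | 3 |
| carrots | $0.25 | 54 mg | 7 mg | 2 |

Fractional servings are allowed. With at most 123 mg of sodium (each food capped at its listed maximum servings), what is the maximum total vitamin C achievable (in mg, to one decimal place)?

412.3 mg

Vitamin C per mg sodium: strawberries 24, kale 2.84, broccoli 2.833, avocado 0.5, carrots 0.1296.
Take 1 serving of strawberries: uses 3 mg sodium, +72.0 mg vitamin C (running total 72.0 mg).
Take 2 servings of kale: uses 50 mg sodium, +142.0 mg vitamin C (running total 214.0 mg).
Take 2.333 servings of broccoli: uses 70 mg sodium, +198.3 mg vitamin C (running total 412.3 mg).
Greedy by best ratio exhausts the sodium allowance optimally: 412.3 mg.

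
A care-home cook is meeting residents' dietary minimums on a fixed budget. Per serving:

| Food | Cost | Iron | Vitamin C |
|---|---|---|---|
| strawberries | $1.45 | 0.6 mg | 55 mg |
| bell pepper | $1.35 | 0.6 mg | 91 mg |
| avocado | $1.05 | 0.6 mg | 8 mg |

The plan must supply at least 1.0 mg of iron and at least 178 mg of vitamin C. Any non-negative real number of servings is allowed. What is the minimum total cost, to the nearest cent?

With two linear requirements the optimum uses one or two foods; enumerate the corners.
strawberries only: max(1.0/0.6, 178/55) = 3.236 servings → $4.69.
bell pepper only: max(1.0/0.6, 178/91) = 1.956 servings → $2.64.
avocado only: max(1.0/0.6, 178/8) = 22.25 servings → $23.36.
strawberries + bell pepper: the both-tight solution has a negative serving — not a feasible corner.
strawberries + avocado with both targets exact would need a negative amount; discard.
bell pepper + avocado: intersection lies outside the first quadrant.
Cheapest feasible corner: $2.64.

$2.64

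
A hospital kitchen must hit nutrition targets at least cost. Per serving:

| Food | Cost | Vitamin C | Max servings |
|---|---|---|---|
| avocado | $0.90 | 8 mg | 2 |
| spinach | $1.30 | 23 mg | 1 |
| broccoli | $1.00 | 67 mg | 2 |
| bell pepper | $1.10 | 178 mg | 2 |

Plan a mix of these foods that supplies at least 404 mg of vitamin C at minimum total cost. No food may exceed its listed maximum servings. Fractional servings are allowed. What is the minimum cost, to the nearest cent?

$2.92

Cost per mg of vitamin C: bell pepper $0.0062, broccoli $0.0149, spinach $0.0565, avocado $0.1125.
Take 2 servings of bell pepper: +356.0 mg vitamin C for $2.20 (total $2.20, still need 48.0 mg).
Take 0.7164 servings of broccoli: +48.0 mg vitamin C for $0.72 (total $2.92, still need 0.0 mg).
Filling from the cheapest source first is optimal under one linear minimum: $2.92.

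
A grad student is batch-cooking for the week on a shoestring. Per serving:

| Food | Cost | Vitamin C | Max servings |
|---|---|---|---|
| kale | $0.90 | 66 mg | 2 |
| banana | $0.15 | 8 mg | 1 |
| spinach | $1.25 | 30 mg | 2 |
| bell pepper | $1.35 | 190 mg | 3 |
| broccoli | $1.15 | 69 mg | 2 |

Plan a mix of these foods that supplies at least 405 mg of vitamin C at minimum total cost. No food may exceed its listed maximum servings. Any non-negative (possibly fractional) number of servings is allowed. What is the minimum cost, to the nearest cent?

$2.88

Cost per mg of vitamin C: bell pepper $0.0071, kale $0.0136, broccoli $0.0167, banana $0.0187, spinach $0.0417.
Take 2.132 servings of bell pepper: +405.0 mg vitamin C for $2.88 (total $2.88, still need 0.0 mg).
Filling from the cheapest source first is optimal under one linear minimum: $2.88.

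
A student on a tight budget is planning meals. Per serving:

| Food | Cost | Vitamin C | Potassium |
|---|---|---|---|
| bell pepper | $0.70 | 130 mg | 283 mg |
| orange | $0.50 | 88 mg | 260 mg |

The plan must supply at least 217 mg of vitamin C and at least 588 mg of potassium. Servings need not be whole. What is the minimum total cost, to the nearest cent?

$1.21

For a min-cost LP with two ≥-constraints, a basic feasible solution has at most two positive variables.
bell pepper only: max(217/130, 588/283) = 2.078 servings → $1.45.
orange only: max(217/88, 588/260) = 2.466 servings → $1.23.
bell pepper + orange with both tight: 0.5256 servings and 1.689 servings → $1.21.
Cheapest feasible corner: $1.21.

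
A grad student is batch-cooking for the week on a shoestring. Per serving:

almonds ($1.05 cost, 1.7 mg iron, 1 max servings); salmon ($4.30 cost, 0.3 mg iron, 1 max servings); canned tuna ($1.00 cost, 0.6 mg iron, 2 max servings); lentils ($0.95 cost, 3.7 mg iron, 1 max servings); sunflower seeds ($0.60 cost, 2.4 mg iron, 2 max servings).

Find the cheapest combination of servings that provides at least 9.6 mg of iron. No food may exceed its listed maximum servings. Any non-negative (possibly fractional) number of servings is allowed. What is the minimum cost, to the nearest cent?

$2.83

Cost per mg of iron: sunflower seeds $0.2500, lentils $0.2568, almonds $0.6176, canned tuna $1.6667, salmon $14.3333.
Take 2 servings of sunflower seeds: +4.8 mg iron for $1.20 (total $1.20, still need 4.8 mg).
Take 1 serving of lentils: +3.7 mg iron for $0.95 (total $2.15, still need 1.1 mg).
Take 0.6471 servings of almonds: +1.1 mg iron for $0.68 (total $2.83, still need 0.0 mg).
Greedy by cheapest-per-mg is optimal for a single linear constraint, so the minimum cost is $2.83.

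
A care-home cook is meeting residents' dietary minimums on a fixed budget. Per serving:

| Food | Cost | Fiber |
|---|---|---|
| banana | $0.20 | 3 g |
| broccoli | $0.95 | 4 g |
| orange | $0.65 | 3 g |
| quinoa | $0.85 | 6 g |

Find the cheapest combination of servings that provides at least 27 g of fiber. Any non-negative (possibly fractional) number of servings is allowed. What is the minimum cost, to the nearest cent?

$1.80

Cost per g of fiber: banana $0.0667, quinoa $0.1417, orange $0.2167, broccoli $0.2375.
With no serving limits, use only banana: 27 g / 3 g = 9 servings × $0.20 = $1.80.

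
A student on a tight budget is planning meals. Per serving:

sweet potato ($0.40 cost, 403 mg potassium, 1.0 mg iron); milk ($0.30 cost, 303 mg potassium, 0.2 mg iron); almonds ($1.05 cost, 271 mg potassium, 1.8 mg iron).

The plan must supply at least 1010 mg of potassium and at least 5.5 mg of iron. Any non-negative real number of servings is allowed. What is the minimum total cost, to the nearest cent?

With two linear requirements the optimum uses one or two foods; enumerate the corners.
sweet potato only: max(1010/403, 5.5/1.0) = 5.5 servings → $2.20.
milk only: max(1010/303, 5.5/0.2) = 27.5 servings → $8.25.
almonds only: max(1010/271, 5.5/1.8) = 3.727 servings → $3.91.
sweet potato + milk: intersection lies outside the first quadrant.
sweet potato + almonds with both tight: 0.7207 servings and 2.655 servings → $3.08.
milk + almonds with both tight: 0.6667 servings and 2.981 servings → $3.33.
Cheapest feasible corner: $2.20.

$2.20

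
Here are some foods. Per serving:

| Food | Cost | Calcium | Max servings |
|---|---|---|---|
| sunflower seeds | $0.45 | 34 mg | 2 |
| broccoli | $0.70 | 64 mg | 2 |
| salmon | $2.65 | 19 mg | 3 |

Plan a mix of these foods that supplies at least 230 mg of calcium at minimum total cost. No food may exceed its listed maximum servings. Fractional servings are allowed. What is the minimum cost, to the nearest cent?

$7.04

Cost per mg of calcium: broccoli $0.0109, sunflower seeds $0.0132, salmon $0.1395.
Take 2 servings of broccoli: +128.0 mg calcium for $1.40 (total $1.40, still need 102.0 mg).
Take 2 servings of sunflower seeds: +68.0 mg calcium for $0.90 (total $2.30, still need 34.0 mg).
Take 1.789 servings of salmon: +34.0 mg calcium for $4.74 (total $7.04, still need 0.0 mg).
Filling from the cheapest source first is optimal under one linear minimum: $7.04.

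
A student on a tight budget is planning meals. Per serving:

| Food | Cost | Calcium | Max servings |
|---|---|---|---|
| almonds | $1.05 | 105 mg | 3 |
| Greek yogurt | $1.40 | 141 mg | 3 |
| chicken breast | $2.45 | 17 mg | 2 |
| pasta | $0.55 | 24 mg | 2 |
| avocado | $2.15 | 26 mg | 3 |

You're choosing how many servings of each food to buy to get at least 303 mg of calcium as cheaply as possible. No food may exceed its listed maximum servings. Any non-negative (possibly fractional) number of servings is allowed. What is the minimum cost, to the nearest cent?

Cost per mg of calcium: Greek yogurt $0.0099, almonds $0.0100, pasta $0.0229, avocado $0.0827, chicken breast $0.1441.
Take 2.149 servings of Greek yogurt: +303.0 mg calcium for $3.01 (total $3.01, still need 0.0 mg).
Filling from the cheapest source first is optimal under one linear minimum: $3.01.

$3.01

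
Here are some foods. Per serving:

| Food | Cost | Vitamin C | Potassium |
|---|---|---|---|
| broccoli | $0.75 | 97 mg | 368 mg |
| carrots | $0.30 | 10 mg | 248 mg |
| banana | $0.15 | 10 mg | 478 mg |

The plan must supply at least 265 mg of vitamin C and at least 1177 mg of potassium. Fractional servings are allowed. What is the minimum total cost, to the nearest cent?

$2.08

Minimising a linear cost over {vitamin C ≥ 265, potassium ≥ 1177, servings ≥ 0} — the optimum is at a vertex, using one or two foods.
broccoli only: max(265/97, 1177/368) = 3.198 servings → $2.40.
carrots only: max(265/10, 1177/248) = 26.5 servings → $7.95.
banana only: max(265/10, 1177/478) = 26.5 servings → $3.98.
broccoli + carrots with both tight: 2.648 servings and 0.8171 servings → $2.23.
broccoli + banana with both tight: 2.692 servings and 0.39 servings → $2.08.
carrots + banana: intersection lies outside the first quadrant.
Cheapest feasible corner: $2.08.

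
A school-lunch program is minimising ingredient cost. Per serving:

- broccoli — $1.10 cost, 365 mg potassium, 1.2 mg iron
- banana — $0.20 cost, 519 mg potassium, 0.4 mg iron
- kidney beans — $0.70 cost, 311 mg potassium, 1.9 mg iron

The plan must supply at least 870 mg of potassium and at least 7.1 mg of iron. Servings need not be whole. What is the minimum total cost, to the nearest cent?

$2.62

An LP optimum is at a vertex; with two nutrient constraints at most two foods are used. Check each candidate.
broccoli only: max(870/365, 7.1/1.2) = 5.917 servings → $6.51.
banana only: max(870/519, 7.1/0.4) = 17.75 servings → $3.55.
kidney beans only: max(870/311, 7.1/1.9) = 3.737 servings → $2.62.
broccoli + banana: the both-tight solution has a negative serving — not a feasible corner.
broccoli + kidney beans: the both-tight solution has a negative serving — not a feasible corner.
banana + kidney beans: intersection lies outside the first quadrant.
Cheapest feasible corner: $2.62.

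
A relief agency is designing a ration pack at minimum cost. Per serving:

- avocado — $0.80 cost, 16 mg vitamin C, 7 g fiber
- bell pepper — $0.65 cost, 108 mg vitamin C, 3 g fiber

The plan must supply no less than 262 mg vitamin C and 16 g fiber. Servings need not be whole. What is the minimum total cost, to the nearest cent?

$2.51

With two linear requirements the optimum uses one or two foods; enumerate the corners.
avocado only: max(262/16, 16/7) = 16.38 servings → $13.10.
bell pepper only: max(262/108, 16/3) = 5.333 servings → $3.47.
avocado + bell pepper with both tight: 1.331 servings and 2.229 servings → $2.51.
So the least-cost plan costs $2.51.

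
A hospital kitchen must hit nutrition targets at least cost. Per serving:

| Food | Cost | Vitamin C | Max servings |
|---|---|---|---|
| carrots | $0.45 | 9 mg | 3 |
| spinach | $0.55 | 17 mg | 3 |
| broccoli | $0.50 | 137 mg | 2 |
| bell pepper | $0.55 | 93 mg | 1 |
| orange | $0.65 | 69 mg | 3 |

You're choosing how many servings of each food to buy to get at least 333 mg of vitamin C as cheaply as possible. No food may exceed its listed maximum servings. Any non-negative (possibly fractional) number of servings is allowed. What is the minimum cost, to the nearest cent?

Cost per mg of vitamin C: broccoli $0.0036, bell pepper $0.0059, orange $0.0094, spinach $0.0324, carrots $0.0500.
Take 2 servings of broccoli: +274.0 mg vitamin C for $1.00 (total $1.00, still need 59.0 mg).
Take 0.6344 servings of bell pepper: +59.0 mg vitamin C for $0.35 (total $1.35, still need 0.0 mg).
Filling from the cheapest source first is optimal under one linear minimum: $1.35.

$1.35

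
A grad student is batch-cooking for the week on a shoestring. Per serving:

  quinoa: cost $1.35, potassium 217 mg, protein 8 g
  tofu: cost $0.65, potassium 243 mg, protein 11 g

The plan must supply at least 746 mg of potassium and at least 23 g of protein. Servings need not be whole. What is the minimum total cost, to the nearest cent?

An LP optimum is at a vertex; with two nutrient constraints at most two foods are used. Check each candidate.
quinoa only: max(746/217, 23/8) = 3.438 servings → $4.64.
tofu only: max(746/243, 23/11) = 3.07 servings → $2.00.
quinoa + tofu: intersection lies outside the first quadrant.
Cheapest feasible corner: $2.00.

$2.00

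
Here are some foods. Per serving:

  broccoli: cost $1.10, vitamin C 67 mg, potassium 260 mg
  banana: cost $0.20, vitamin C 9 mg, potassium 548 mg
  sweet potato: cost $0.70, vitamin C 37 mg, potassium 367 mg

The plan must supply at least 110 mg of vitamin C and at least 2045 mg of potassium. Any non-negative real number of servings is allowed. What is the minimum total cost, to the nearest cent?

$1.97

An LP optimum is at a vertex; with two nutrient constraints at most two foods are used. Check each candidate.
broccoli only: max(110/67, 2045/260) = 7.865 servings → $8.65.
banana only: max(110/9, 2045/548) = 12.22 servings → $2.44.
sweet potato only: max(110/37, 2045/367) = 5.572 servings → $3.90.
broccoli + banana with both tight: 1.218 servings and 3.154 servings → $1.97.
broccoli + sweet potato with both targets exact would need a negative amount; discard.
banana + sweet potato with both tight: 2.079 servings and 2.467 servings → $2.14.
Cheapest feasible corner: $1.97.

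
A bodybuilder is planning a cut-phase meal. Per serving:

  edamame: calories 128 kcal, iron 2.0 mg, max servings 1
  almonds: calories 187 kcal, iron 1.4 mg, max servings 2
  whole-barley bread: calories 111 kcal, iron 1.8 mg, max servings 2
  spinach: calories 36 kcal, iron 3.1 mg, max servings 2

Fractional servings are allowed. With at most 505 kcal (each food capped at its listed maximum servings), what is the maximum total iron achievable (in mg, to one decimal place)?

Iron per kcal: spinach 0.08611, whole-barley bread 0.01622, edamame 0.01562, almonds 0.007487.
Take 2 servings of spinach: uses 72 kcal, +6.2 mg iron (running total 6.2 mg).
Take 2 servings of whole-barley bread: uses 222 kcal, +3.6 mg iron (running total 9.8 mg).
Take 1 serving of edamame: uses 128 kcal, +2.0 mg iron (running total 11.8 mg).
Take 0.4439 servings of almonds: uses 83 kcal, +0.6 mg iron (running total 12.4 mg).
Filling greedily by iron-per-kcal is optimal for one linear limit, giving 12.4 mg.

12.4 mg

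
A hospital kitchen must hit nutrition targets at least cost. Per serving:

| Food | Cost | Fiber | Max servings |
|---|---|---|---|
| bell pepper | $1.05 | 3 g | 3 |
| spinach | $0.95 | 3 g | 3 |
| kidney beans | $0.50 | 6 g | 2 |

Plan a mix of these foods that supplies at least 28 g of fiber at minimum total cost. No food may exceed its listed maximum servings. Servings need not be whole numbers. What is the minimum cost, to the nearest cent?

Cost per g of fiber: kidney beans $0.0833, spinach $0.3167, bell pepper $0.3500.
Take 2 servings of kidney beans: +12.0 g fiber for $1.00 (total $1.00, still need 16.0 g).
Take 3 servings of spinach: +9.0 g fiber for $2.85 (total $3.85, still need 7.0 g).
Take 2.333 servings of bell pepper: +7.0 g fiber for $2.45 (total $6.30, still need 0.0 g).
Greedy by cheapest-per-g is optimal for a single linear constraint, so the minimum cost is $6.30.

$6.30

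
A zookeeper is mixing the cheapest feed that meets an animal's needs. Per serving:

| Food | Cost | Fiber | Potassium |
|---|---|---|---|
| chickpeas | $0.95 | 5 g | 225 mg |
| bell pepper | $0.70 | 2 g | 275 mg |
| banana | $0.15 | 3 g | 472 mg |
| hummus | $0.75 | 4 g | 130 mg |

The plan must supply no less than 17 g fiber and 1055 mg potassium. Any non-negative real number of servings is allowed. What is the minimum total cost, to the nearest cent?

$0.85

Compare the cost at each extreme point of the feasible region.
chickpeas only: max(17/5, 1055/225) = 4.689 servings → $4.45.
bell pepper only: max(17/2, 1055/275) = 8.5 servings → $5.95.
banana only: max(17/3, 1055/472) = 5.667 servings → $0.85.
hummus only: max(17/4, 1055/130) = 8.115 servings → $6.09.
chickpeas + bell pepper with both tight: 2.773 servings and 1.568 servings → $3.73.
chickpeas + banana with both tight: 2.884 servings and 0.8605 servings → $2.87.
chickpeas + hummus: the both-tight solution has a negative serving — not a feasible corner.
bell pepper + banana: the both-tight solution has a negative serving — not a feasible corner.
bell pepper + hummus with both tight: 2.393 servings and 3.054 servings → $3.97.
banana + hummus with both tight: 1.342 servings and 3.244 servings → $2.63.
So the least-cost plan costs $0.85.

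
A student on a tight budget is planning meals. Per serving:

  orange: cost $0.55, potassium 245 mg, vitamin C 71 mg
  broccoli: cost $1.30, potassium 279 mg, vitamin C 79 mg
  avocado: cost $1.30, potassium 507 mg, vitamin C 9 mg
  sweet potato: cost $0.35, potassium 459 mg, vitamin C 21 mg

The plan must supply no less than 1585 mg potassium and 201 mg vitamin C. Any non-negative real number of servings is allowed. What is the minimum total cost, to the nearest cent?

Two binding constraints pin down two serving amounts, so the optimal mix uses at most two foods. The candidates are each food alone (scaled to the tighter of potassium/vitamin C) and each pair with both constraints tight.
orange only: max(1585/245, 201/71) = 6.469 servings → $3.56.
broccoli only: max(1585/279, 201/79) = 5.681 servings → $7.39.
avocado only: max(1585/507, 201/9) = 22.33 servings → $29.03.
sweet potato only: max(1585/459, 201/21) = 9.571 servings → $3.35.
orange + broccoli: intersection lies outside the first quadrant.
orange + avocado with both tight: 2.594 servings and 1.873 servings → $3.86.
orange + sweet potato with both tight: 2.149 servings and 2.306 servings → $1.99.
broccoli + avocado with both tight: 2.335 servings and 1.842 servings → $5.43.
broccoli + sweet potato with both tight: 1.94 servings and 2.274 servings → $3.32.
avocado + sweet potato: the both-tight solution has a negative serving — not a feasible corner.
Cheapest feasible corner: $1.99.

$1.99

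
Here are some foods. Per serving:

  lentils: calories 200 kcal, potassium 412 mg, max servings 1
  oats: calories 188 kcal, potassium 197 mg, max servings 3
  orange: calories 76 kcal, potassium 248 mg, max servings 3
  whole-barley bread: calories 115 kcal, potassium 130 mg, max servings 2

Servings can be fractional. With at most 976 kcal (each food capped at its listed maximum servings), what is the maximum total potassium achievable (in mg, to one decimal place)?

Potassium per kcal: orange 3.263, lentils 2.06, whole-barley bread 1.13, oats 1.048.
Take 3 servings of orange: uses 228 kcal, +744.0 mg potassium (running total 744.0 mg).
Take 1 serving of lentils: uses 200 kcal, +412.0 mg potassium (running total 1156.0 mg).
Take 2 servings of whole-barley bread: uses 230 kcal, +260.0 mg potassium (running total 1416.0 mg).
Take 1.691 servings of oats: uses 318 kcal, +333.2 mg potassium (running total 1749.2 mg).
Filling greedily by potassium-per-kcal is optimal for one linear limit, giving 1749.2 mg.

1749.2 mg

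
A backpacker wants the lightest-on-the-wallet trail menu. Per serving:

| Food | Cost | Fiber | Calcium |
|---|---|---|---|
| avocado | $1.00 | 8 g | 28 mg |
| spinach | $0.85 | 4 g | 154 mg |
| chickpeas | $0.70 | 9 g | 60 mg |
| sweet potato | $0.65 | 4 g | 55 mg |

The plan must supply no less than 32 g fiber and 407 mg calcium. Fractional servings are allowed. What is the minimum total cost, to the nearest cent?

$3.31

The cheapest plan sits at a corner of the feasible region — with two constraints it uses at most two foods.
avocado only: max(32/8, 407/28) = 14.54 servings → $14.54.
spinach only: max(32/4, 407/154) = 8 servings → $6.80.
chickpeas only: max(32/9, 407/60) = 6.783 servings → $4.75.
sweet potato only: max(32/4, 407/55) = 8 servings → $5.20.
avocado + spinach with both tight: 2.946 servings and 2.107 servings → $4.74.
avocado + chickpeas with both targets exact would need a negative amount; discard.
avocado + sweet potato with both tight: 0.4024 servings and 7.195 servings → $5.08.
spinach + chickpeas with both tight: 1.521 servings and 2.88 servings → $3.31.
spinach + sweet potato with both targets exact would need a negative amount; discard.
chickpeas + sweet potato with both tight: 0.5176 servings and 6.835 servings → $4.81.
Cheapest feasible corner: $3.31.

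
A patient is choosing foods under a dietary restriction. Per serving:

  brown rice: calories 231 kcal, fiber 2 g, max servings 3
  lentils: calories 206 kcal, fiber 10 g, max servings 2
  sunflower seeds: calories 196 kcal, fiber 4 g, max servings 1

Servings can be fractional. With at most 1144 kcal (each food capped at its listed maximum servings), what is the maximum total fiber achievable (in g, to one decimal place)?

28.6 g

Fiber per kcal: lentils 0.04854, sunflower seeds 0.02041, brown rice 0.008658.
Take 2 servings of lentils: uses 412 kcal, +20.0 g fiber (running total 20.0 g).
Take 1 serving of sunflower seeds: uses 196 kcal, +4.0 g fiber (running total 24.0 g).
Take 2.32 servings of brown rice: uses 536 kcal, +4.6 g fiber (running total 28.6 g).
Greedy by best ratio exhausts the calories allowance optimally: 28.6 g.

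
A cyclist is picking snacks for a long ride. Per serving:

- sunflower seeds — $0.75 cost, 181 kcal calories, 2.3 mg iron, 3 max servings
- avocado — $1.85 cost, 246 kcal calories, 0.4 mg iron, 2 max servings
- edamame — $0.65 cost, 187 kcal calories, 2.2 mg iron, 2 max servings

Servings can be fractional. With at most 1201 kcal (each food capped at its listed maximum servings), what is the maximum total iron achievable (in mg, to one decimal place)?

11.8 mg

Iron per kcal: sunflower seeds 0.01271, edamame 0.01176, avocado 0.001626.
Take 3 servings of sunflower seeds: uses 543 kcal, +6.9 mg iron (running total 6.9 mg).
Take 2 servings of edamame: uses 374 kcal, +4.4 mg iron (running total 11.3 mg).
Take 1.154 servings of avocado: uses 284 kcal, +0.5 mg iron (running total 11.8 mg).
Filling greedily by iron-per-kcal is optimal for one linear limit, giving 11.8 mg.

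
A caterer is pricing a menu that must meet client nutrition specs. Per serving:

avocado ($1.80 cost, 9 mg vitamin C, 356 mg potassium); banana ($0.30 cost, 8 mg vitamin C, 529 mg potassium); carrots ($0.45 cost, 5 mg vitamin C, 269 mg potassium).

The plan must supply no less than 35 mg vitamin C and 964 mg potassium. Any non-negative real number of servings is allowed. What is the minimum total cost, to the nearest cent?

$1.31

Minimising a linear cost over {vitamin C ≥ 35, potassium ≥ 964, servings ≥ 0} — the optimum is at a vertex, using one or two foods.
avocado only: max(35/9, 964/356) = 3.889 servings → $7.00.
banana only: max(35/8, 964/529) = 4.375 servings → $1.31.
carrots only: max(35/5, 964/269) = 7 servings → $3.15.
avocado + banana: intersection lies outside the first quadrant.
avocado + carrots: the both-tight solution has a negative serving — not a feasible corner.
banana + carrots with both targets exact would need a negative amount; discard.
Cheapest feasible corner: $1.31.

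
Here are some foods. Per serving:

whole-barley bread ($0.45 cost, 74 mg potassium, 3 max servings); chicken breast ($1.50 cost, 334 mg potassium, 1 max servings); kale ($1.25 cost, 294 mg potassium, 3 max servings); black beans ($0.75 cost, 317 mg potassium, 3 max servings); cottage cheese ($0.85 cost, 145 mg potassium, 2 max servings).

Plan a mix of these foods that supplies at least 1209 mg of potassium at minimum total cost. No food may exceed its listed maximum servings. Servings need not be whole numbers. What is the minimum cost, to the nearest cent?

$3.35

Cost per mg of potassium: black beans $0.0024, kale $0.0043, chicken breast $0.0045, cottage cheese $0.0059, whole-barley bread $0.0061.
Take 3 servings of black beans: +951.0 mg potassium for $2.25 (total $2.25, still need 258.0 mg).
Take 0.8776 servings of kale: +258.0 mg potassium for $1.10 (total $3.35, still need 0.0 mg).
Filling from the cheapest source first is optimal under one linear minimum: $3.35.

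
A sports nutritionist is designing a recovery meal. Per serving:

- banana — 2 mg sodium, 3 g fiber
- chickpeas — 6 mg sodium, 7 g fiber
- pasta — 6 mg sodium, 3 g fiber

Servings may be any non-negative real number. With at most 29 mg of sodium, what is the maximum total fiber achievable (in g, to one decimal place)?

43.5 g

Fiber per mg sodium: banana 1.5, chickpeas 1.167, pasta 0.5.
With no serving limits, spend the whole sodium allowance on banana: 29 mg / 2 mg × 3 g = 43.5 g.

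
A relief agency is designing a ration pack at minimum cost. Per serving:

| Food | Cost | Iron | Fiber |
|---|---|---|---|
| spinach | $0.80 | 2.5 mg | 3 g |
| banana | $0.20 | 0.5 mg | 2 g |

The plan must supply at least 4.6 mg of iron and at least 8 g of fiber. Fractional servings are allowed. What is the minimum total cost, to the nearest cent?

This is a tiny linear program; its minimum lies at a vertex of the feasible set. List the vertices and price them.
spinach only: max(4.6/2.5, 8/3) = 2.667 servings → $2.13.
banana only: max(4.6/0.5, 8/2) = 9.2 servings → $1.84.
spinach + banana with both tight: 1.486 servings and 1.771 servings → $1.54.
Cheapest feasible corner: $1.54.

$1.54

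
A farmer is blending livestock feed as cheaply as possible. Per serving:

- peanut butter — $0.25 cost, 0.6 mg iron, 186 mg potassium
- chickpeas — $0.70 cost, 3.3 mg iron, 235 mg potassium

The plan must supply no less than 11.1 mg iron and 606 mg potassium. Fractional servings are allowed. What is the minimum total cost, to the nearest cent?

$2.35

peanut butter only: max(11.1/0.6, 606/186) = 18.5 servings → $4.62.
chickpeas only: max(11.1/3.3, 606/235) = 3.364 servings → $2.35.
peanut butter + chickpeas: the both-tight solution has a negative serving — not a feasible corner.
So the least-cost plan costs $2.35.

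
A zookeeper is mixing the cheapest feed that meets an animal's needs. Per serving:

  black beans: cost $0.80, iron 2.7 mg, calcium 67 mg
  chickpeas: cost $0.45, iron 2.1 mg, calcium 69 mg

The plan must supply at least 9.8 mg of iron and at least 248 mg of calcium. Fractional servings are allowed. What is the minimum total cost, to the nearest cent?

For a min-cost LP with two ≥-constraints, a basic feasible solution has at most two positive variables.
black beans only: max(9.8/2.7, 248/67) = 3.701 servings → $2.96.
chickpeas only: max(9.8/2.1, 248/69) = 4.667 servings → $2.10.
black beans + chickpeas with both tight: 3.408 servings and 0.2851 servings → $2.85.
The minimum over all feasible corners is $2.10.

$2.10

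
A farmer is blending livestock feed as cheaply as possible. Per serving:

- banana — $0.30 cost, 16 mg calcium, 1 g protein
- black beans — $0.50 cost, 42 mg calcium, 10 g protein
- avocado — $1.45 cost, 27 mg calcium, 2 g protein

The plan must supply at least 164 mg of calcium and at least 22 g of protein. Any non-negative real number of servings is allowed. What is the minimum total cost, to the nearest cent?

$1.95

At the optimum either one food covers both requirements or two foods hit both targets exactly; no other combination can be cheaper.
banana only: max(164/16, 22/1) = 22 servings → $6.60.
black beans only: max(164/42, 22/10) = 3.905 servings → $1.95.
avocado only: max(164/27, 22/2) = 11 servings → $15.95.
banana + black beans with both tight: 6.068 servings and 1.593 servings → $2.62.
banana + avocado: the both-tight solution has a negative serving — not a feasible corner.
black beans + avocado with both tight: 1.43 servings and 3.849 servings → $6.30.
The minimum over all feasible corners is $1.95.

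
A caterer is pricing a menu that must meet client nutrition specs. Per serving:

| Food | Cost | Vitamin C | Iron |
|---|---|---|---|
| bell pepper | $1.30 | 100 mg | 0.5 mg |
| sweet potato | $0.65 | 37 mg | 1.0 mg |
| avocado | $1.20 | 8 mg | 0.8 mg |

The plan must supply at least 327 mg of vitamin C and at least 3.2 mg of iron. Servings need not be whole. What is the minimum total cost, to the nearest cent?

A basic optimal solution has at most two foods positive. Try each food alone and each pair with both targets met exactly.
bell pepper only: max(327/100, 3.2/0.5) = 6.4 servings → $8.32.
sweet potato only: max(327/37, 3.2/1.0) = 8.838 servings → $5.74.
avocado only: max(327/8, 3.2/0.8) = 40.88 servings → $49.05.
bell pepper + sweet potato with both tight: 2.56 servings and 1.92 servings → $4.58.
bell pepper + avocado with both tight: 3.105 servings and 2.059 servings → $6.51.
sweet potato + avocado: intersection lies outside the first quadrant.
Cheapest feasible corner: $4.58.

$4.58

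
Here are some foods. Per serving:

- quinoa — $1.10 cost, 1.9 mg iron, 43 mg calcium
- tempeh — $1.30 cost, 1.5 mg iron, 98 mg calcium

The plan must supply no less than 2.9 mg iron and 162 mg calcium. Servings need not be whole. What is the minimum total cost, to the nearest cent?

At the optimum either one food covers both requirements or two foods hit both targets exactly; no other combination can be cheaper.
quinoa only: max(2.9/1.9, 162/43) = 3.767 servings → $4.14.
tempeh only: max(2.9/1.5, 162/98) = 1.933 servings → $2.51.
quinoa + tempeh with both tight: 0.3385 servings and 1.505 servings → $2.33.
The minimum over all feasible corners is $2.33.

$2.33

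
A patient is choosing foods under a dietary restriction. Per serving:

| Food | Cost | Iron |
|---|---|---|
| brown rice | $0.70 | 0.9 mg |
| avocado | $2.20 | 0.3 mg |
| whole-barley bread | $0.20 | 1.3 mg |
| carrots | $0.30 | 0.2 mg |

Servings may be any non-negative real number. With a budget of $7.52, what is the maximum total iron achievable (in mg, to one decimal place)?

48.9 mg

Iron per dollar: whole-barley bread 6.5, brown rice 1.286, carrots 0.6667, avocado 0.1364.
With no serving limits, spend the whole cost allowance on whole-barley bread: $7.52 / $0.20 × 1.3 mg = 48.9 mg.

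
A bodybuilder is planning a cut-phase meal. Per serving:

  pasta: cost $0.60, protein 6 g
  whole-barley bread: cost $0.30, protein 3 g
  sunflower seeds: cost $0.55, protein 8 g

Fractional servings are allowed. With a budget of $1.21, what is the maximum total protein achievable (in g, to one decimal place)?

Protein per dollar: sunflower seeds 14.55, pasta 10, whole-barley bread 10.
With no serving limits, spend the whole cost allowance on sunflower seeds: $1.21 / $0.55 × 8 g = 17.6 g.

17.6 g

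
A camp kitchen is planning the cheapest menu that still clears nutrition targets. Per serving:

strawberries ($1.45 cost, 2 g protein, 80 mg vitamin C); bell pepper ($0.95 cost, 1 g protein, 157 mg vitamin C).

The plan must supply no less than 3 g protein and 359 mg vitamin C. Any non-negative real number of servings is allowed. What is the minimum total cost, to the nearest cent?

$2.63

This is a tiny linear program; its minimum lies at a vertex of the feasible set. List the vertices and price them.
strawberries only: max(3/2, 359/80) = 4.487 servings → $6.51.
bell pepper only: max(3/1, 359/157) = 3 servings → $2.85.
strawberries + bell pepper with both tight: 0.4786 servings and 2.043 servings → $2.63.
Cheapest feasible corner: $2.63.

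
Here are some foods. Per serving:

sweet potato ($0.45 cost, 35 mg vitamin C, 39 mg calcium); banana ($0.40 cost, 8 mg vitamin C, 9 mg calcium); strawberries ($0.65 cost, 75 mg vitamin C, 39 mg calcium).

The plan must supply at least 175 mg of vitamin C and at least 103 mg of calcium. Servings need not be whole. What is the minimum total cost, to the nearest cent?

Minimising a linear cost over {vitamin C ≥ 175, calcium ≥ 103, servings ≥ 0} — the optimum is at a vertex, using one or two foods.
sweet potato only: max(175/35, 103/39) = 5 servings → $2.25.
banana only: max(175/8, 103/9) = 21.88 servings → $8.75.
strawberries only: max(175/75, 103/39) = 2.641 servings → $1.72.
sweet potato + banana: the both-tight solution has a negative serving — not a feasible corner.
sweet potato + strawberries with both tight: 0.5769 servings and 2.064 servings → $1.60.
banana + strawberries with both tight: 2.479 servings and 2.069 servings → $2.34.
The minimum over all feasible corners is $1.60.

$1.60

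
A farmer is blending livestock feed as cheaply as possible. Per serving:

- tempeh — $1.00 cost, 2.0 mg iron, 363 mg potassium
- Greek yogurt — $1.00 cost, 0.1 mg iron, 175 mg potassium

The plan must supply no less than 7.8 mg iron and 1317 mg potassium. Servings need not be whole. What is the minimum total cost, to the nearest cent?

$3.90

tempeh only: max(7.8/2.0, 1317/363) = 3.9 servings → $3.90.
Greek yogurt only: max(7.8/0.1, 1317/175) = 78 servings → $78.00.
tempeh + Greek yogurt: intersection lies outside the first quadrant.
Cheapest feasible corner: $3.90.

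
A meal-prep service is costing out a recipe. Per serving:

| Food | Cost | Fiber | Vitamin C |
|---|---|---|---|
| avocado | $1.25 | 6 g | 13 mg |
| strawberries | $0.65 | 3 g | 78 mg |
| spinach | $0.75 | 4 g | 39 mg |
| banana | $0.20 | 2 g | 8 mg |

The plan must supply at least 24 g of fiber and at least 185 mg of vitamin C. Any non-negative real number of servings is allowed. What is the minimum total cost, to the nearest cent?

An LP optimum is at a vertex; with two nutrient constraints at most two foods are used. Check each candidate.
avocado only: max(24/6, 185/13) = 14.23 servings → $17.79.
strawberries only: max(24/3, 185/78) = 8 servings → $5.20.
spinach only: max(24/4, 185/39) = 6 servings → $4.50.
banana only: max(24/2, 185/8) = 23.12 servings → $4.62.
avocado + strawberries with both tight: 3.07 servings and 1.86 servings → $5.05.
avocado + spinach with both tight: 1.077 servings and 4.385 servings → $4.63.
avocado + banana: intersection lies outside the first quadrant.
strawberries + spinach: the both-tight solution has a negative serving — not a feasible corner.
strawberries + banana with both tight: 1.348 servings and 9.977 servings → $2.87.
spinach + banana with both tight: 3.87 servings and 4.261 servings → $3.75.
So the least-cost plan costs $2.87.

$2.87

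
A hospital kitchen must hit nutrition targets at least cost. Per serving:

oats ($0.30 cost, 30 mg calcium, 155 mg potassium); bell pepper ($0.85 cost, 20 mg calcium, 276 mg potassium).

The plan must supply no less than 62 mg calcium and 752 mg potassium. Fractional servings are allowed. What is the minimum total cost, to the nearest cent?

This is a tiny linear program; its minimum lies at a vertex of the feasible set. List the vertices and price them.
oats only: max(62/30, 752/155) = 4.852 servings → $1.46.
bell pepper only: max(62/20, 752/276) = 3.1 servings → $2.63.
oats + bell pepper with both tight: 0.4 servings and 2.5 servings → $2.25.
So the least-cost plan costs $1.46.

$1.46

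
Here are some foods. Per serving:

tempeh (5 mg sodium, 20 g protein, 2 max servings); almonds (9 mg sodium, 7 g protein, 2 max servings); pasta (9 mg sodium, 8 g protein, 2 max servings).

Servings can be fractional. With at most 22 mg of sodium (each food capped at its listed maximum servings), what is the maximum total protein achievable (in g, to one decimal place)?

50.7 g

Protein per mg sodium: tempeh 4, pasta 0.8889, almonds 0.7778.
Take 2 servings of tempeh: uses 10 mg sodium, +40.0 g protein (running total 40.0 g).
Take 1.333 servings of pasta: uses 12 mg sodium, +10.7 g protein (running total 50.7 g).
Filling greedily by protein-per-mg sodium is optimal for one linear limit, giving 50.7 g.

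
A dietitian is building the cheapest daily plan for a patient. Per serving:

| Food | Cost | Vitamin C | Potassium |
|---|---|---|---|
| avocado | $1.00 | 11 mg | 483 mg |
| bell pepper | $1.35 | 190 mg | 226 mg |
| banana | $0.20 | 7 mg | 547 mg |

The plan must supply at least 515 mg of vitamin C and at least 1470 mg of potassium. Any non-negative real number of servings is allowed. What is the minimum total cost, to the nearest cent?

$3.90

The cheapest plan sits at a corner of the feasible region — with two constraints it uses at most two foods.
avocado only: max(515/11, 1470/483) = 46.82 servings → $46.82.
bell pepper only: max(515/190, 1470/226) = 6.504 servings → $8.78.
banana only: max(515/7, 1470/547) = 73.57 servings → $14.71.
avocado + bell pepper with both tight: 1.825 servings and 2.605 servings → $5.34.
avocado + banana with both targets exact would need a negative amount; discard.
bell pepper + banana with both tight: 2.652 servings and 1.592 servings → $3.90.
The minimum over all feasible corners is $3.90.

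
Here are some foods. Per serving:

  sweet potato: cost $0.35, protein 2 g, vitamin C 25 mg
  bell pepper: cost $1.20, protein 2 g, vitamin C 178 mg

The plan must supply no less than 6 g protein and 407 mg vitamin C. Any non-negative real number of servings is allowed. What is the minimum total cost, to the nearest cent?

$2.89

The cheapest plan sits at a corner of the feasible region — with two constraints it uses at most two foods.
sweet potato only: max(6/2, 407/25) = 16.28 servings → $5.70.
bell pepper only: max(6/2, 407/178) = 3 servings → $3.60.
sweet potato + bell pepper with both tight: 0.8301 servings and 2.17 servings → $2.89.
So the least-cost plan costs $2.89.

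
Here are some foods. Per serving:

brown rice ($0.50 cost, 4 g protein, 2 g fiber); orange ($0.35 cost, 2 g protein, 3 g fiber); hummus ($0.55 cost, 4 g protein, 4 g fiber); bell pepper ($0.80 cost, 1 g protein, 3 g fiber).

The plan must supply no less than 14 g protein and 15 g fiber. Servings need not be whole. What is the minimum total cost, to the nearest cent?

$2.00

Check every corner: each single food scaled to meet both minima, and each pair solved so both constraints bind.
brown rice only: max(14/4, 15/2) = 7.5 servings → $3.75.
orange only: max(14/2, 15/3) = 7 servings → $2.45.
hummus only: max(14/4, 15/4) = 3.75 servings → $2.06.
bell pepper only: max(14/1, 15/3) = 14 servings → $11.20.
brown rice + orange with both tight: 1.5 servings and 4 servings → $2.15.
brown rice + hummus: the both-tight solution has a negative serving — not a feasible corner.
brown rice + bell pepper with both tight: 2.7 servings and 3.2 servings → $3.91.
orange + hummus with both tight: 1 serving and 3 servings → $2.00.
orange + bell pepper with both targets exact would need a negative amount; discard.
hummus + bell pepper with both tight: 3.375 servings and 0.5 servings → $2.26.
Cheapest feasible corner: $2.00.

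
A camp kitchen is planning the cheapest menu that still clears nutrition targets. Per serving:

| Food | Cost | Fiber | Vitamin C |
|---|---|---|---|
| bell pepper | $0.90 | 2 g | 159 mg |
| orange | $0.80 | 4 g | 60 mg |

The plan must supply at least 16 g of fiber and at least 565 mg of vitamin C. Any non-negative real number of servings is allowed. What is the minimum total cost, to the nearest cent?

An LP optimum is at a vertex; with two nutrient constraints at most two foods are used. Check each candidate.
bell pepper only: max(16/2, 565/159) = 8 servings → $7.20.
orange only: max(16/4, 565/60) = 9.417 servings → $7.53.
bell pepper + orange with both tight: 2.519 servings and 2.74 servings → $4.46.
Cheapest feasible corner: $4.46.

$4.46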